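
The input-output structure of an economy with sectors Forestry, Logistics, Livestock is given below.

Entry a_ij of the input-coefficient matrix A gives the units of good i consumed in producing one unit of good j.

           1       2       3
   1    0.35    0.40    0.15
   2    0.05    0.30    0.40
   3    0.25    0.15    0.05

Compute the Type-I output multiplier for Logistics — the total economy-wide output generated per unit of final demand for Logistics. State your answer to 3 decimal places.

m_2 = 3.845

I − A =
  [   0.65    -0.40    -0.15]
  [  -0.05     0.70    -0.40]
  [  -0.25    -0.15     0.95]
Cofactors of I−A, C_ij = (−1)^(i+j)·(minor ij) (rows/columns in the sector order above):
  C_11 = (0.70)(0.95) − (-0.40)(-0.15) = 0.6050
  C_12 = −[(-0.05)(0.95) − (-0.40)(-0.25)] = 0.1475
  C_13 = (-0.05)(-0.15) − (0.70)(-0.25) = 0.1825
  C_21 = −[(-0.40)(0.95) − (-0.15)(-0.15)] = 0.4025
  C_22 = (0.65)(0.95) − (-0.15)(-0.25) = 0.5800
  C_23 = −[(0.65)(-0.15) − (-0.40)(-0.25)] = 0.1975
  C_31 = (-0.40)(-0.40) − (-0.15)(0.70) = 0.2650
  C_32 = −[(0.65)(-0.40) − (-0.15)(-0.05)] = 0.2675
  C_33 = (0.65)(0.70) − (-0.40)(-0.05) = 0.4350
det(I−A) = Σ_j (I−A)_1j·C_1j = (0.65)(0.6050) + (-0.40)(0.1475) + (-0.15)(0.1825) = 0.306875
adj(I−A) = Cᵀ =
  [ 0.6050   0.4025   0.2650]
  [ 0.1475   0.5800   0.2675]
  [ 0.1825   0.1975   0.4350]
(I − A)⁻¹ = adj(I−A) / det(I−A) ≈
  [   1.9715     1.3116     0.8635]
  [   0.4807     1.8900     0.8717]
  [   0.5947     0.6436     1.4175]
The output multiplier for sector j is the column-j sum of the Leontief inverse (I − A)⁻¹ = adj(I−A) / det(I−A).
Column 2 of adj(I−A): (0.4025, 0.5800, 0.1975); det(I−A) = 0.306875.
m_2 = (0.4025 + 0.5800 + 0.1975) / 0.306875 = 1.18 / 0.306875 ≈ 3.845.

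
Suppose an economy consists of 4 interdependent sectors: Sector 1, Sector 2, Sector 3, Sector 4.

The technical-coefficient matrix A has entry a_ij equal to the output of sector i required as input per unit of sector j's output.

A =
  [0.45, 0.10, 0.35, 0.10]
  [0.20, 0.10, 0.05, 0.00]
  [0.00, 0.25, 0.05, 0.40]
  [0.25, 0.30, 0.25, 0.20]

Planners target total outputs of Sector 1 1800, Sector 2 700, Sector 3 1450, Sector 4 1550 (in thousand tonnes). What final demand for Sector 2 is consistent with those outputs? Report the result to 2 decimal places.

I − A =
  [   0.55    -0.10    -0.35    -0.10]
  [  -0.20     0.90    -0.05     0.00]
  [   0.00    -0.25     0.95    -0.40]
  [  -0.25    -0.30    -0.25     0.80]
d = (I − A) x:
  d_1 = (+0.55)·1800 + (-0.10)·700 + (-0.35)·1450 + (-0.10)·1550 = 257.50
  d_2 = (-0.20)·1800 + (+0.90)·700 + (-0.05)·1450 + (+0.00)·1550 = 197.50
  d_3 = (+0.00)·1800 + (-0.25)·700 + (+0.95)·1450 + (-0.40)·1550 = 582.50
  d_4 = (-0.25)·1800 + (-0.30)·700 + (-0.25)·1450 + (+0.80)·1550 = 217.50

d_2 = 197.50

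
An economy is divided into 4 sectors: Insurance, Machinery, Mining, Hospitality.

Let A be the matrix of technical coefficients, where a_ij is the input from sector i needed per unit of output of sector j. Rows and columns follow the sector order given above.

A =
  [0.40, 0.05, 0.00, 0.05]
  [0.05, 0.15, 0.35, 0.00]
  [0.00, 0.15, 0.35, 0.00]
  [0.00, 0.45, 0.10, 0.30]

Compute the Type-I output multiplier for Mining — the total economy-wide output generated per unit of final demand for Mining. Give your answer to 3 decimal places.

m_3 = 3.225

I − A =
  [   0.60    -0.05     0.00    -0.05]
  [  -0.05     0.85    -0.35     0.00]
  [   0.00    -0.15     0.65     0.00]
  [   0.00    -0.45    -0.10     0.70]
Compute the cofactors C_ij = (−1)^(i+j)·(3×3 minor ij) of I−A; the adjugate is their transpose:
adj(I−A) = Cᵀ =
  [ 0.350000   0.038125   0.024375   0.025000]
  [ 0.022750   0.273000   0.147250   0.001625]
  [ 0.005250   0.063000   0.354125   0.000375]
  [ 0.015375   0.184500   0.145250   0.298375]
det(I−A) = Σ_j (I−A)_1j·C_1j = (0.60)(0.350000) + (-0.05)(0.022750) + (0.00)(0.005250) + (-0.05)(0.015375) = 0.20809375
(I − A)⁻¹ = adj(I−A) / det(I−A) ≈
  [   1.6819     0.1832     0.1171     0.1201]
  [   0.1093     1.3119     0.7076     0.0078]
  [   0.0252     0.3027     1.7018     0.0018]
  [   0.0739     0.8866     0.6980     1.4338]
The output multiplier for sector j is the column-j sum of the Leontief inverse (I − A)⁻¹ = adj(I−A) / det(I−A).
Column 3 of adj(I−A): (0.024375, 0.147250, 0.354125, 0.145250); det(I−A) = 0.20809375.
m_3 = (0.024375 + 0.147250 + 0.354125 + 0.145250) / 0.20809375 = 0.671 / 0.20809375 ≈ 3.225.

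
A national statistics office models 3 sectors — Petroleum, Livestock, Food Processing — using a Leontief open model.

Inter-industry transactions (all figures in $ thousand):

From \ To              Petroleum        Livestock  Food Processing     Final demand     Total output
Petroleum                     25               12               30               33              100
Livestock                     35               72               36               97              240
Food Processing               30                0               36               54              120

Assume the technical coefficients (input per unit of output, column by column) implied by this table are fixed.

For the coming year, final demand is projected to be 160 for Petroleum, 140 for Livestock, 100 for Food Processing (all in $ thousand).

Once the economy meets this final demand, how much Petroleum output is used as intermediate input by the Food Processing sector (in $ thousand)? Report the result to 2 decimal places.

Technical coefficients a_ij = z_ij / X_j:
  a_PP = 25/100 = 0.25, a_LP = 35/100 = 0.35, a_FP = 30/100 = 0.30
  a_PL = 12/240 = 0.05, a_LL = 72/240 = 0.30, a_FL = 0/240 = 0.00
  a_PF = 30/120 = 0.25, a_LF = 36/120 = 0.30, a_FF = 36/120 = 0.30
I − A =
  [   0.75    -0.05    -0.25]
  [  -0.35     0.70    -0.30]
  [  -0.30     0.00     0.70]
Cofactors of I−A, C_ij = (−1)^(i+j)·(minor ij) (rows/columns in the sector order above):
  C_11 = (0.70)(0.70) − (-0.30)(0.00) = 0.4900
  C_12 = −[(-0.35)(0.70) − (-0.30)(-0.30)] = 0.3350
  C_13 = (-0.35)(0.00) − (0.70)(-0.30) = 0.2100
  C_21 = −[(-0.05)(0.70) − (-0.25)(0.00)] = 0.0350
  C_22 = (0.75)(0.70) − (-0.25)(-0.30) = 0.4500
  C_23 = −[(0.75)(0.00) − (-0.05)(-0.30)] = 0.0150
  C_31 = (-0.05)(-0.30) − (-0.25)(0.70) = 0.1900
  C_32 = −[(0.75)(-0.30) − (-0.25)(-0.35)] = 0.3125
  C_33 = (0.75)(0.70) − (-0.05)(-0.35) = 0.5075
det(I−A) = Σ_j (I−A)_1j·C_1j = (0.75)(0.4900) + (-0.05)(0.3350) + (-0.25)(0.2100) = 0.29825
adj(I−A) = Cᵀ =
  [ 0.4900   0.0350   0.1900]
  [ 0.3350   0.4500   0.3125]
  [ 0.2100   0.0150   0.5075]
(I − A)⁻¹ = adj(I−A) / det(I−A) ≈
  [   1.6429     0.1174     0.6370]
  [   1.1232     1.5088     1.0478]
  [   0.7041     0.0503     1.7016]
First solve x = (I − A)⁻¹ d = adj(I−A)·d / det(I−A); in particular x_F = (0.2100·160 + 0.0150·140 + 0.5075·100) / 0.29825 = 86.45 / 0.29825 ≈ 289.8575.
Intermediate flow from P to F: z_PF = a_PF · x_F = 0.25 × 86.45 / 0.29825 = 21.6125 / 0.29825 ≈ 72.46.

z_PF = 72.46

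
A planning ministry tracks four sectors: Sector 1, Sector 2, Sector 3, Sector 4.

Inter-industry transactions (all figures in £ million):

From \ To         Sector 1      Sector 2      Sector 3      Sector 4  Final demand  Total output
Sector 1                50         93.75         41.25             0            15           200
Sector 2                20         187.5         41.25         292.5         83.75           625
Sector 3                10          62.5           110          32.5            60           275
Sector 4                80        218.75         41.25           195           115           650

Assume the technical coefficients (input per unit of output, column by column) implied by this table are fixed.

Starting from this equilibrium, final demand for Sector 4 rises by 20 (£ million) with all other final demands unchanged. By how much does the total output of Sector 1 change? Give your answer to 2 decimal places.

Technical coefficients a_ij = z_ij / X_j:
  a_11 = 50/200 = 0.25, a_21 = 20/200 = 0.10, a_31 = 10/200 = 0.05, a_41 = 80/200 = 0.40
  a_12 = 93.75/625 = 0.15, a_22 = 187.5/625 = 0.30, a_32 = 62.5/625 = 0.10, a_42 = 218.75/625 = 0.35
  a_13 = 41.25/275 = 0.15, a_23 = 41.25/275 = 0.15, a_33 = 110/275 = 0.40, a_43 = 41.25/275 = 0.15
  a_14 = 0/650 = 0.00, a_24 = 292.5/650 = 0.45, a_34 = 32.5/650 = 0.05, a_44 = 195/650 = 0.30
I − A =
  [   0.75    -0.15    -0.15     0.00]
  [  -0.10     0.70    -0.15    -0.45]
  [  -0.05    -0.10     0.60    -0.05]
  [  -0.40    -0.35    -0.15     0.70]
Compute the cofactors C_ij = (−1)^(i+j)·(3×3 minor ij) of I−A; the adjugate is their transpose:
adj(I−A) = Cᵀ =
  [ 0.174375   0.075000   0.075750   0.053625]
  [ 0.160875   0.301125   0.166875   0.205500]
  [ 0.057375   0.073875   0.211875   0.062625]
  [ 0.192375   0.209250   0.172125   0.286875]
det(I−A) = Σ_j (I−A)_1j·C_1j = (0.75)(0.174375) + (-0.15)(0.160875) + (-0.15)(0.057375) + (0.00)(0.192375) = 0.09804375
(I − A)⁻¹ = adj(I−A) / det(I−A) ≈
  [   1.7785     0.7650     0.7726     0.5469]
  [   1.6408     3.0713     1.7020     2.0960]
  [   0.5852     0.7535     2.1610     0.6387]
  [   1.9621     2.1343     1.7556     2.9260]
Δx = (I − A)⁻¹ Δd with Δd having +20 in the Sector 4 component and 0 elsewhere.
So Δx_1 = L_14 · (+20), where L_14 = adj(I−A)_14 / det(I−A) = 0.053625 / 0.09804375.
Δx_1 = 0.053625 × (+20) / 0.09804375 = 1.0725 / 0.09804375 ≈ 10.94.

Δx_1 = 10.94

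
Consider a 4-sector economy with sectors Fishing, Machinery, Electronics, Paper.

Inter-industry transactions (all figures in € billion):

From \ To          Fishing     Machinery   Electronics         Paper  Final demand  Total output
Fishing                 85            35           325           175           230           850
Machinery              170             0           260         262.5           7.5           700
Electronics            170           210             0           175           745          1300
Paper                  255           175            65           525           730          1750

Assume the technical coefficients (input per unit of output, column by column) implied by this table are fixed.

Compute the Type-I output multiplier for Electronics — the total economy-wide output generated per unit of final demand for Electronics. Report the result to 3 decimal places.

m_E = 2.446

Technical coefficients a_ij = z_ij / X_j:
  a_FF = 85/850 = 0.10, a_MF = 170/850 = 0.20, a_EF = 170/850 = 0.20, a_PF = 255/850 = 0.30
  a_FM = 35/700 = 0.05, a_MM = 0/700 = 0.00, a_EM = 210/700 = 0.30, a_PM = 175/700 = 0.25
  a_FE = 325/1300 = 0.25, a_ME = 260/1300 = 0.20, a_EE = 0/1300 = 0.00, a_PE = 65/1300 = 0.05
  a_FP = 175/1750 = 0.10, a_MP = 262.5/1750 = 0.15, a_EP = 175/1750 = 0.10, a_PP = 525/1750 = 0.30
I − A =
  [   0.90    -0.05    -0.25    -0.10]
  [  -0.20     1.00    -0.20    -0.15]
  [  -0.20    -0.30     1.00    -0.10]
  [  -0.30    -0.25    -0.05     0.70]
Compute the cofactors C_ij = (−1)^(i+j)·(3×3 minor ij) of I−A; the adjugate is their transpose:
adj(I−A) = Cᵀ =
  [ 0.60825   0.12000   0.18300   0.13875]
  [ 0.21950   0.55200   0.17400   0.17450]
  [ 0.22300   0.21600   0.55200   0.15700]
  [ 0.35500   0.26400   0.18000   0.76900]
det(I−A) = Σ_j (I−A)_1j·C_1j = (0.90)(0.60825) + (-0.05)(0.21950) + (-0.25)(0.22300) + (-0.10)(0.35500) = 0.4452
(I − A)⁻¹ = adj(I−A) / det(I−A) ≈
  [   1.3662     0.2695     0.4111     0.3117]
  [   0.4930     1.2399     0.3908     0.3920]
  [   0.5009     0.4852     1.2399     0.3527]
  [   0.7974     0.5930     0.4043     1.7273]
The output multiplier for sector j is the column-j sum of the Leontief inverse (I − A)⁻¹ = adj(I−A) / det(I−A).
Column E of adj(I−A): (0.18300, 0.17400, 0.55200, 0.18000); det(I−A) = 0.4452.
m_E = (0.18300 + 0.17400 + 0.55200 + 0.18000) / 0.4452 = 1.089 / 0.4452 ≈ 2.446.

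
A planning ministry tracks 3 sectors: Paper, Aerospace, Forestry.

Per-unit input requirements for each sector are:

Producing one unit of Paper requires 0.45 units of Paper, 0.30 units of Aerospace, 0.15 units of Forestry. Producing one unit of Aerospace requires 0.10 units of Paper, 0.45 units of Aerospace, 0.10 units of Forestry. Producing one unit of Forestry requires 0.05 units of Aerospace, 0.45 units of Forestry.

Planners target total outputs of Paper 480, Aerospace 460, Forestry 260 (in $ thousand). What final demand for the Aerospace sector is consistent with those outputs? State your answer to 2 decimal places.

d_2 = 96.00

I − A =
  [   0.55    -0.10     0.00]
  [  -0.30     0.55    -0.05]
  [  -0.15    -0.10     0.55]
d = (I − A) x:
  d_1 = (+0.55)·480 + (-0.10)·460 + (+0.00)·260 = 218.00
  d_2 = (-0.30)·480 + (+0.55)·460 + (-0.05)·260 = 96.00
  d_3 = (-0.15)·480 + (-0.10)·460 + (+0.55)·260 = 25.00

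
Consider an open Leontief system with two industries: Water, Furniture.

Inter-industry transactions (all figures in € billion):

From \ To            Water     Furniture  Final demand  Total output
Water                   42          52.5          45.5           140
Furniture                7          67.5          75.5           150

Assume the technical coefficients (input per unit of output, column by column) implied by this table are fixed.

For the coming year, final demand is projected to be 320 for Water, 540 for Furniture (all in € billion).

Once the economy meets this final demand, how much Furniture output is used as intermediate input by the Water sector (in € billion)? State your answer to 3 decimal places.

Technical coefficients a_ij = z_ij / X_j:
  a_WW = 42/140 = 0.30, a_FW = 7/140 = 0.05
  a_WF = 52.5/150 = 0.35, a_FF = 67.5/150 = 0.45
I − A =
  [   0.70    -0.35]
  [  -0.05     0.55]
det(I−A) = (0.70)(0.55) − (-0.35)(-0.05) = 0.3675
adj(I−A) = [[0.55, 0.35], [0.05, 0.70]]
(I − A)⁻¹ = adj(I−A) / det(I−A) ≈
  [   1.4966     0.9524]
  [   0.1361     1.9048]
First solve x = (I − A)⁻¹ d = adj(I−A)·d / det(I−A); in particular x_W = (0.55·320 + 0.35·540) / 0.3675 = 365.00 / 0.3675 ≈ 993.19728.
Intermediate flow from F to W: z_FW = a_FW · x_W = 0.05 × 365.00 / 0.3675 = 18.25 / 0.3675 ≈ 49.660.

z_FW = 49.660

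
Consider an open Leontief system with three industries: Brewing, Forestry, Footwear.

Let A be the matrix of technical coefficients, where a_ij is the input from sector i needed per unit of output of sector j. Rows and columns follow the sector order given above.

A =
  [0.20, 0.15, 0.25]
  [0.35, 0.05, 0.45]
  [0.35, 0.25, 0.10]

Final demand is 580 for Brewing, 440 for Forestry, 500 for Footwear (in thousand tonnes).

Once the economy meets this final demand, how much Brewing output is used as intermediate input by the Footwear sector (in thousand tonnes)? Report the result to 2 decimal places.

I − A =
  [   0.80    -0.15    -0.25]
  [  -0.35     0.95    -0.45]
  [  -0.35    -0.25     0.90]
Cofactors of I−A, C_ij = (−1)^(i+j)·(minor ij) (rows/columns in the sector order above):
  C_11 = (0.95)(0.90) − (-0.45)(-0.25) = 0.7425
  C_12 = −[(-0.35)(0.90) − (-0.45)(-0.35)] = 0.4725
  C_13 = (-0.35)(-0.25) − (0.95)(-0.35) = 0.4200
  C_21 = −[(-0.15)(0.90) − (-0.25)(-0.25)] = 0.1975
  C_22 = (0.80)(0.90) − (-0.25)(-0.35) = 0.6325
  C_23 = −[(0.80)(-0.25) − (-0.15)(-0.35)] = 0.2525
  C_31 = (-0.15)(-0.45) − (-0.25)(0.95) = 0.3050
  C_32 = −[(0.80)(-0.45) − (-0.25)(-0.35)] = 0.4475
  C_33 = (0.80)(0.95) − (-0.15)(-0.35) = 0.7075
det(I−A) = Σ_j (I−A)_1j·C_1j = (0.80)(0.7425) + (-0.15)(0.4725) + (-0.25)(0.4200) = 0.418125
adj(I−A) = Cᵀ =
  [ 0.7425   0.1975   0.3050]
  [ 0.4725   0.6325   0.4475]
  [ 0.4200   0.2525   0.7075]
(I − A)⁻¹ = adj(I−A) / det(I−A) ≈
  [   1.7758     0.4723     0.7294]
  [   1.1300     1.5127     1.0703]
  [   1.0045     0.6039     1.6921]
First solve x = (I − A)⁻¹ d = adj(I−A)·d / det(I−A); in particular x_3 = (0.4200·580 + 0.2525·440 + 0.7075·500) / 0.418125 = 708.45 / 0.418125 ≈ 1694.3498.
Intermediate flow from 1 to 3: z_13 = a_13 · x_3 = 0.25 × 708.45 / 0.418125 = 177.1125 / 0.418125 ≈ 423.59.

z_13 = 423.59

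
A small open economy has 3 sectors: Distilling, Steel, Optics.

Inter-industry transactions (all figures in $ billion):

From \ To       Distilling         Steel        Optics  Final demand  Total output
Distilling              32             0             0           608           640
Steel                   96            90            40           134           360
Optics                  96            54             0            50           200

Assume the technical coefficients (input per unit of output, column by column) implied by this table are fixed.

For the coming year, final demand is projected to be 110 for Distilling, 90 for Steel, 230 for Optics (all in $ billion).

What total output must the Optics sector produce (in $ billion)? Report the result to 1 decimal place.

x_3 = 280.0

Technical coefficients a_ij = z_ij / X_j:
  a_11 = 32/640 = 0.05, a_21 = 96/640 = 0.15, a_31 = 96/640 = 0.15
  a_12 = 0/360 = 0.00, a_22 = 90/360 = 0.25, a_32 = 54/360 = 0.15
  a_13 = 0/200 = 0.00, a_23 = 40/200 = 0.20, a_33 = 0/200 = 0.00
I − A =
  [   0.95     0.00     0.00]
  [  -0.15     0.75    -0.20]
  [  -0.15    -0.15     1.00]
Cofactors of I−A, C_ij = (−1)^(i+j)·(minor ij) (rows/columns in the sector order above):
  C_11 = (0.75)(1.00) − (-0.20)(-0.15) = 0.7200
  C_12 = −[(-0.15)(1.00) − (-0.20)(-0.15)] = 0.1800
  C_13 = (-0.15)(-0.15) − (0.75)(-0.15) = 0.1350
  C_21 = −[(0.00)(1.00) − (0.00)(-0.15)] = 0.0000
  C_22 = (0.95)(1.00) − (0.00)(-0.15) = 0.9500
  C_23 = −[(0.95)(-0.15) − (0.00)(-0.15)] = 0.1425
  C_31 = (0.00)(-0.20) − (0.00)(0.75) = 0.0000
  C_32 = −[(0.95)(-0.20) − (0.00)(-0.15)] = 0.1900
  C_33 = (0.95)(0.75) − (0.00)(-0.15) = 0.7125
det(I−A) = Σ_j (I−A)_1j·C_1j = (0.95)(0.7200) + (0.00)(0.1800) + (0.00)(0.1350) = 0.6840
adj(I−A) = Cᵀ =
  [ 0.7200   0.0000   0.0000]
  [ 0.1800   0.9500   0.1900]
  [ 0.1350   0.1425   0.7125]
(I − A)⁻¹ = adj(I−A) / det(I−A) ≈
  [   1.0526     0.0000     0.0000]
  [   0.2632     1.3889     0.2778]
  [   0.1974     0.2083     1.0417]
x = (I − A)⁻¹ d = adj(I−A)·d / det(I−A), with det(I−A) = 0.6840:
  x_1 = (0.7200·110 + 0.0000·90 + 0.0000·230) / 0.6840 = 79.20 / 0.6840 ≈ 115.8
  x_2 = (0.1800·110 + 0.9500·90 + 0.1900·230) / 0.6840 = 149.00 / 0.6840 ≈ 217.8
  x_3 = (0.1350·110 + 0.1425·90 + 0.7125·230) / 0.6840 = 191.55 / 0.6840 ≈ 280.0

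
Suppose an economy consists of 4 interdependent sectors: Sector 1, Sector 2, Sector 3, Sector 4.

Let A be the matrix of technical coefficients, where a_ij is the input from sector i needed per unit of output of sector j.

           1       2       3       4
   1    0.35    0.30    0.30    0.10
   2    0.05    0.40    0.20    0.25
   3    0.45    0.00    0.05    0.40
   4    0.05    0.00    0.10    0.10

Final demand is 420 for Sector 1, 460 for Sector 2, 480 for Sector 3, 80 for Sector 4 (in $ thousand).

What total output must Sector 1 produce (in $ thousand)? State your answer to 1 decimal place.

x_1 = 2333.1

I − A =
  [   0.65    -0.30    -0.30    -0.10]
  [  -0.05     0.60    -0.20    -0.25]
  [  -0.45     0.00     0.95    -0.40]
  [  -0.05     0.00    -0.10     0.90]
Compute the cofactors C_ij = (−1)^(i+j)·(3×3 minor ij) of I−A; the adjugate is their transpose:
adj(I−A) = Cᵀ =
  [ 0.489000   0.244500   0.229500   0.224250]
  [ 0.148875   0.393000   0.150000   0.192375]
  [ 0.255000   0.127500   0.330750   0.210750]
  [ 0.055500   0.027750   0.049500   0.248250]
det(I−A) = Σ_j (I−A)_1j·C_1j = (0.65)(0.489000) + (-0.30)(0.148875) + (-0.30)(0.255000) + (-0.10)(0.055500) = 0.1911375
(I − A)⁻¹ = adj(I−A) / det(I−A) ≈
  [   2.5584     1.2792     1.2007     1.1732]
  [   0.7789     2.0561     0.7848     1.0065]
  [   1.3341     0.6671     1.7304     1.1026]
  [   0.2904     0.1452     0.2590     1.2988]
x = (I − A)⁻¹ d = adj(I−A)·d / det(I−A), with det(I−A) = 0.1911375:
  x_1 = (0.489000·420 + 0.244500·460 + 0.229500·480 + 0.224250·80) / 0.1911375 = 445.95 / 0.1911375 ≈ 2333.1
  x_2 = (0.148875·420 + 0.393000·460 + 0.150000·480 + 0.192375·80) / 0.1911375 = 330.6975 / 0.1911375 ≈ 1730.2
  x_3 = (0.255000·420 + 0.127500·460 + 0.330750·480 + 0.210750·80) / 0.1911375 = 341.37 / 0.1911375 ≈ 1786.0
  x_4 = (0.055500·420 + 0.027750·460 + 0.049500·480 + 0.248250·80) / 0.1911375 = 79.695 / 0.1911375 ≈ 417.0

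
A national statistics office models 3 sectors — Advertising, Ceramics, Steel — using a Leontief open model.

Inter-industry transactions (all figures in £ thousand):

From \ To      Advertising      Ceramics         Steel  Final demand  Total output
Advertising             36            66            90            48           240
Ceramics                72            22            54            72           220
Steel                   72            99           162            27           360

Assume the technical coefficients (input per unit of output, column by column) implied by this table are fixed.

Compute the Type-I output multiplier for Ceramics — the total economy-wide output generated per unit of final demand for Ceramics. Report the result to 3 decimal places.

m_2 = 5.738

Technical coefficients a_ij = z_ij / X_j:
  a_11 = 36/240 = 0.15, a_21 = 72/240 = 0.30, a_31 = 72/240 = 0.30
  a_12 = 66/220 = 0.30, a_22 = 22/220 = 0.10, a_32 = 99/220 = 0.45
  a_13 = 90/360 = 0.25, a_23 = 54/360 = 0.15, a_33 = 162/360 = 0.45
I − A =
  [   0.85    -0.30    -0.25]
  [  -0.30     0.90    -0.15]
  [  -0.30    -0.45     0.55]
Cofactors of I−A, C_ij = (−1)^(i+j)·(minor ij) (rows/columns in the sector order above):
  C_11 = (0.90)(0.55) − (-0.15)(-0.45) = 0.4275
  C_12 = −[(-0.30)(0.55) − (-0.15)(-0.30)] = 0.2100
  C_13 = (-0.30)(-0.45) − (0.90)(-0.30) = 0.4050
  C_21 = −[(-0.30)(0.55) − (-0.25)(-0.45)] = 0.2775
  C_22 = (0.85)(0.55) − (-0.25)(-0.30) = 0.3925
  C_23 = −[(0.85)(-0.45) − (-0.30)(-0.30)] = 0.4725
  C_31 = (-0.30)(-0.15) − (-0.25)(0.90) = 0.2700
  C_32 = −[(0.85)(-0.15) − (-0.25)(-0.30)] = 0.2025
  C_33 = (0.85)(0.90) − (-0.30)(-0.30) = 0.6750
det(I−A) = Σ_j (I−A)_1j·C_1j = (0.85)(0.4275) + (-0.30)(0.2100) + (-0.25)(0.4050) = 0.199125
adj(I−A) = Cᵀ =
  [ 0.4275   0.2775   0.2700]
  [ 0.2100   0.3925   0.2025]
  [ 0.4050   0.4725   0.6750]
(I − A)⁻¹ = adj(I−A) / det(I−A) ≈
  [   2.1469     1.3936     1.3559]
  [   1.0546     1.9711     1.0169]
  [   2.0339     2.3729     3.3898]
The output multiplier for sector j is the column-j sum of the Leontief inverse (I − A)⁻¹ = adj(I−A) / det(I−A).
Column 2 of adj(I−A): (0.2775, 0.3925, 0.4725); det(I−A) = 0.199125.
m_2 = (0.2775 + 0.3925 + 0.4725) / 0.199125 = 1.1425 / 0.199125 ≈ 5.738.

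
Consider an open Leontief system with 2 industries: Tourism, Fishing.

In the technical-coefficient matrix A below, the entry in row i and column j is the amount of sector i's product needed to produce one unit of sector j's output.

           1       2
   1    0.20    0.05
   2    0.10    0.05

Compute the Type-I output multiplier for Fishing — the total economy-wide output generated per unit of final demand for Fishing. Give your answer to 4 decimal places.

m_2 = 1.1258

I − A =
  [   0.80    -0.05]
  [  -0.10     0.95]
det(I−A) = (0.80)(0.95) − (-0.05)(-0.10) = 0.7550
adj(I−A) = [[0.95, 0.05], [0.10, 0.80]]
(I − A)⁻¹ = adj(I−A) / det(I−A) ≈
  [   1.25828     0.06623]
  [   0.13245     1.05960]
The output multiplier for sector j is the column-j sum of the Leontief inverse (I − A)⁻¹ = adj(I−A) / det(I−A).
Column 2 of adj(I−A): (0.05, 0.80); det(I−A) = 0.7550.
m_2 = (0.05 + 0.80) / 0.7550 = 0.85 / 0.7550 ≈ 1.1258.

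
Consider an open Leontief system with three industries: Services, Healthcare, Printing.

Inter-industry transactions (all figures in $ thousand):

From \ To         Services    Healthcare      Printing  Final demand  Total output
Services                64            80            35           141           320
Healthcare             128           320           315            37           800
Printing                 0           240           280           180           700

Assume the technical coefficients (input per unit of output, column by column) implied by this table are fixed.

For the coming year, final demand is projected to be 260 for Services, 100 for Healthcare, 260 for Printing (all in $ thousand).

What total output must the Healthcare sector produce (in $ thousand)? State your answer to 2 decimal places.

x_H = 1394.67

Technical coefficients a_ij = z_ij / X_j:
  a_SS = 64/320 = 0.20, a_HS = 128/320 = 0.40, a_PS = 0/320 = 0.00
  a_SH = 80/800 = 0.10, a_HH = 320/800 = 0.40, a_PH = 240/800 = 0.30
  a_SP = 35/700 = 0.05, a_HP = 315/700 = 0.45, a_PP = 280/700 = 0.40
I − A =
  [   0.80    -0.10    -0.05]
  [  -0.40     0.60    -0.45]
  [   0.00    -0.30     0.60]
Cofactors of I−A, C_ij = (−1)^(i+j)·(minor ij) (rows/columns in the sector order above):
  C_11 = (0.60)(0.60) − (-0.45)(-0.30) = 0.2250
  C_12 = −[(-0.40)(0.60) − (-0.45)(0.00)] = 0.2400
  C_13 = (-0.40)(-0.30) − (0.60)(0.00) = 0.1200
  C_21 = −[(-0.10)(0.60) − (-0.05)(-0.30)] = 0.0750
  C_22 = (0.80)(0.60) − (-0.05)(0.00) = 0.4800
  C_23 = −[(0.80)(-0.30) − (-0.10)(0.00)] = 0.2400
  C_31 = (-0.10)(-0.45) − (-0.05)(0.60) = 0.0750
  C_32 = −[(0.80)(-0.45) − (-0.05)(-0.40)] = 0.3800
  C_33 = (0.80)(0.60) − (-0.10)(-0.40) = 0.4400
det(I−A) = Σ_j (I−A)_1j·C_1j = (0.80)(0.2250) + (-0.10)(0.2400) + (-0.05)(0.1200) = 0.1500
adj(I−A) = Cᵀ =
  [ 0.2250   0.0750   0.0750]
  [ 0.2400   0.4800   0.3800]
  [ 0.1200   0.2400   0.4400]
(I − A)⁻¹ = adj(I−A) / det(I−A) ≈
  [   1.5000     0.5000     0.5000]
  [   1.6000     3.2000     2.5333]
  [   0.8000     1.6000     2.9333]
x = (I − A)⁻¹ d = adj(I−A)·d / det(I−A), with det(I−A) = 0.1500:
  x_S = (0.2250·260 + 0.0750·100 + 0.0750·260) / 0.1500 = 85.50 / 0.1500 = 570.00
  x_H = (0.2400·260 + 0.4800·100 + 0.3800·260) / 0.1500 = 209.20 / 0.1500 ≈ 1394.67
  x_P = (0.1200·260 + 0.2400·100 + 0.4400·260) / 0.1500 = 169.60 / 0.1500 ≈ 1130.67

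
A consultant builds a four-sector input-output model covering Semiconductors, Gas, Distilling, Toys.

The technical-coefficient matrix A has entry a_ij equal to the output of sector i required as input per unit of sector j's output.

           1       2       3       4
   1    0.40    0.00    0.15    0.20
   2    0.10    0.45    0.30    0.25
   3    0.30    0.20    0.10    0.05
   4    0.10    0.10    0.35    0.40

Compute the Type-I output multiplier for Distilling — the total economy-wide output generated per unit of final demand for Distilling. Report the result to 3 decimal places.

m_3 = 6.885

I − A =
  [   0.60     0.00    -0.15    -0.20]
  [  -0.10     0.55    -0.30    -0.25]
  [  -0.30    -0.20     0.90    -0.05]
  [  -0.10    -0.10    -0.35     0.60]
Compute the cofactors C_ij = (−1)^(i+j)·(3×3 minor ij) of I−A; the adjugate is their transpose:
adj(I−A) = Cᵀ =
  [ 0.209875   0.050750   0.090250   0.098625]
  [ 0.156500   0.246750   0.174250   0.169500]
  [ 0.111750   0.077000   0.170000   0.083500]
  [ 0.126250   0.094500   0.143250   0.233250]
det(I−A) = Σ_j (I−A)_1j·C_1j = (0.60)(0.209875) + (0.00)(0.156500) + (-0.15)(0.111750) + (-0.20)(0.126250) = 0.0839125
(I − A)⁻¹ = adj(I−A) / det(I−A) ≈
  [   2.5011     0.6048     1.0755     1.1753]
  [   1.8650     2.9406     2.0766     2.0200]
  [   1.3317     0.9176     2.0259     0.9951]
  [   1.5045     1.1262     1.7071     2.7797]
The output multiplier for sector j is the column-j sum of the Leontief inverse (I − A)⁻¹ = adj(I−A) / det(I−A).
Column 3 of adj(I−A): (0.090250, 0.174250, 0.170000, 0.143250); det(I−A) = 0.0839125.
m_3 = (0.090250 + 0.174250 + 0.170000 + 0.143250) / 0.0839125 = 0.57775 / 0.0839125 ≈ 6.885.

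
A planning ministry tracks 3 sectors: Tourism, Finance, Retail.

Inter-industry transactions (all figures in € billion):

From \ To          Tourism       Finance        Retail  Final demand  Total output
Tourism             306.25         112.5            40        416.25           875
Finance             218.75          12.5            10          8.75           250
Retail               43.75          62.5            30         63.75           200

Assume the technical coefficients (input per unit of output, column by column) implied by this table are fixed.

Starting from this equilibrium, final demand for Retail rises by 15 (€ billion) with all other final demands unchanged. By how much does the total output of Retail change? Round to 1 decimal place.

Technical coefficients a_ij = z_ij / X_j:
  a_11 = 306.25/875 = 0.35, a_21 = 218.75/875 = 0.25, a_31 = 43.75/875 = 0.05
  a_12 = 112.5/250 = 0.45, a_22 = 12.5/250 = 0.05, a_32 = 62.5/250 = 0.25
  a_13 = 40/200 = 0.20, a_23 = 10/200 = 0.05, a_33 = 30/200 = 0.15
I − A =
  [   0.65    -0.45    -0.20]
  [  -0.25     0.95    -0.05]
  [  -0.05    -0.25     0.85]
Cofactors of I−A, C_ij = (−1)^(i+j)·(minor ij) (rows/columns in the sector order above):
  C_11 = (0.95)(0.85) − (-0.05)(-0.25) = 0.7950
  C_12 = −[(-0.25)(0.85) − (-0.05)(-0.05)] = 0.2150
  C_13 = (-0.25)(-0.25) − (0.95)(-0.05) = 0.1100
  C_21 = −[(-0.45)(0.85) − (-0.20)(-0.25)] = 0.4325
  C_22 = (0.65)(0.85) − (-0.20)(-0.05) = 0.5425
  C_23 = −[(0.65)(-0.25) − (-0.45)(-0.05)] = 0.1850
  C_31 = (-0.45)(-0.05) − (-0.20)(0.95) = 0.2125
  C_32 = −[(0.65)(-0.05) − (-0.20)(-0.25)] = 0.0825
  C_33 = (0.65)(0.95) − (-0.45)(-0.25) = 0.5050
det(I−A) = Σ_j (I−A)_1j·C_1j = (0.65)(0.7950) + (-0.45)(0.2150) + (-0.20)(0.1100) = 0.3980
adj(I−A) = Cᵀ =
  [ 0.7950   0.4325   0.2125]
  [ 0.2150   0.5425   0.0825]
  [ 0.1100   0.1850   0.5050]
(I − A)⁻¹ = adj(I−A) / det(I−A) ≈
  [   1.9975     1.0867     0.5339]
  [   0.5402     1.3631     0.2073]
  [   0.2764     0.4648     1.2688]
Δx = (I − A)⁻¹ Δd with Δd having +15 in the Retail component and 0 elsewhere.
So Δx_3 = L_33 · (+15), where L_33 = adj(I−A)_33 / det(I−A) = 0.5050 / 0.3980.
Δx_3 = 0.5050 × (+15) / 0.3980 = 7.575 / 0.3980 ≈ 19.0.

Δx_3 = 19.0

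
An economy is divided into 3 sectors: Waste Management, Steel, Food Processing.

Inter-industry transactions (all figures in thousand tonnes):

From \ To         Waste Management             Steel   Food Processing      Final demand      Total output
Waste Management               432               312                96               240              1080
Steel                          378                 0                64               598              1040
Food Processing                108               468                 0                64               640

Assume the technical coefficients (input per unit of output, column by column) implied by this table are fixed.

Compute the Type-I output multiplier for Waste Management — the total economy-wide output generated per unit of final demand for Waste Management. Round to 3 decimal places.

m_1 = 3.688

Technical coefficients a_ij = z_ij / X_j:
  a_11 = 432/1080 = 0.40, a_21 = 378/1080 = 0.35, a_31 = 108/1080 = 0.10
  a_12 = 312/1040 = 0.30, a_22 = 0/1040 = 0.00, a_32 = 468/1040 = 0.45
  a_13 = 96/640 = 0.15, a_23 = 64/640 = 0.10, a_33 = 0/640 = 0.00
I − A =
  [   0.60    -0.30    -0.15]
  [  -0.35     1.00    -0.10]
  [  -0.10    -0.45     1.00]
Cofactors of I−A, C_ij = (−1)^(i+j)·(minor ij) (rows/columns in the sector order above):
  C_11 = (1.00)(1.00) − (-0.10)(-0.45) = 0.9550
  C_12 = −[(-0.35)(1.00) − (-0.10)(-0.10)] = 0.3600
  C_13 = (-0.35)(-0.45) − (1.00)(-0.10) = 0.2575
  C_21 = −[(-0.30)(1.00) − (-0.15)(-0.45)] = 0.3675
  C_22 = (0.60)(1.00) − (-0.15)(-0.10) = 0.5850
  C_23 = −[(0.60)(-0.45) − (-0.30)(-0.10)] = 0.3000
  C_31 = (-0.30)(-0.10) − (-0.15)(1.00) = 0.1800
  C_32 = −[(0.60)(-0.10) − (-0.15)(-0.35)] = 0.1125
  C_33 = (0.60)(1.00) − (-0.30)(-0.35) = 0.4950
det(I−A) = Σ_j (I−A)_1j·C_1j = (0.60)(0.9550) + (-0.30)(0.3600) + (-0.15)(0.2575) = 0.426375
adj(I−A) = Cᵀ =
  [ 0.9550   0.3675   0.1800]
  [ 0.3600   0.5850   0.1125]
  [ 0.2575   0.3000   0.4950]
(I − A)⁻¹ = adj(I−A) / det(I−A) ≈
  [   2.2398     0.8619     0.4222]
  [   0.8443     1.3720     0.2639]
  [   0.6039     0.7036     1.1609]
The output multiplier for sector j is the column-j sum of the Leontief inverse (I − A)⁻¹ = adj(I−A) / det(I−A).
Column 1 of adj(I−A): (0.9550, 0.3600, 0.2575); det(I−A) = 0.426375.
m_1 = (0.9550 + 0.3600 + 0.2575) / 0.426375 = 1.5725 / 0.426375 ≈ 3.688.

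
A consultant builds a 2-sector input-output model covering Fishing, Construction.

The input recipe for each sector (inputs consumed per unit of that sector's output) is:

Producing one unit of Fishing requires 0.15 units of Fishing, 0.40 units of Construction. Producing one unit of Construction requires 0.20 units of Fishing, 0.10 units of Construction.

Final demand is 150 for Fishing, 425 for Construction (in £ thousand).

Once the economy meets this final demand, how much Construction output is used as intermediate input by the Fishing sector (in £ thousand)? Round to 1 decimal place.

z_21 = 128.5

I − A =
  [   0.85    -0.20]
  [  -0.40     0.90]
det(I−A) = (0.85)(0.90) − (-0.20)(-0.40) = 0.6850
adj(I−A) = [[0.90, 0.20], [0.40, 0.85]]
(I − A)⁻¹ = adj(I−A) / det(I−A) ≈
  [   1.3139     0.2920]
  [   0.5839     1.2409]
First solve x = (I − A)⁻¹ d = adj(I−A)·d / det(I−A); in particular x_1 = (0.90·150 + 0.20·425) / 0.6850 = 220.00 / 0.6850 ≈ 321.168.
Intermediate flow from 2 to 1: z_21 = a_21 · x_1 = 0.40 × 220.00 / 0.6850 = 88.00 / 0.6850 ≈ 128.5.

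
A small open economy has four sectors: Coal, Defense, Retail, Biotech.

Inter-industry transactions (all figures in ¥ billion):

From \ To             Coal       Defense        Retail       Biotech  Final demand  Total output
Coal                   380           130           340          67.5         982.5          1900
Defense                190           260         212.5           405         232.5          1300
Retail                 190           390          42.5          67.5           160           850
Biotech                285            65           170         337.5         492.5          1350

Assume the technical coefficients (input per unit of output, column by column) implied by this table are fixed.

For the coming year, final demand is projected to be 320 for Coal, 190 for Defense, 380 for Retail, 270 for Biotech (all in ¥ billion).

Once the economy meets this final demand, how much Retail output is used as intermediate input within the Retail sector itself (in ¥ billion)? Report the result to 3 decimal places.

Technical coefficients a_ij = z_ij / X_j:
  a_11 = 380/1900 = 0.20, a_21 = 190/1900 = 0.10, a_31 = 190/1900 = 0.10, a_41 = 285/1900 = 0.15
  a_12 = 130/1300 = 0.10, a_22 = 260/1300 = 0.20, a_32 = 390/1300 = 0.30, a_42 = 65/1300 = 0.05
  a_13 = 340/850 = 0.40, a_23 = 212.5/850 = 0.25, a_33 = 42.5/850 = 0.05, a_43 = 170/850 = 0.20
  a_14 = 67.5/1350 = 0.05, a_24 = 405/1350 = 0.30, a_34 = 67.5/1350 = 0.05, a_44 = 337.5/1350 = 0.25
I − A =
  [   0.80    -0.10    -0.40    -0.05]
  [  -0.10     0.80    -0.25    -0.30]
  [  -0.10    -0.30     0.95    -0.05]
  [  -0.15    -0.05    -0.20     0.75]
Compute the cofactors C_ij = (−1)^(i+j)·(3×3 minor ij) of I−A; the adjugate is their transpose:
adj(I−A) = Cᵀ =
  [ 0.472875   0.166625   0.267375   0.116000]
  [ 0.139625   0.520875   0.245125   0.234000]
  [ 0.100750   0.188250   0.449750   0.112000]
  [ 0.130750   0.118250   0.189750   0.492000]
det(I−A) = Σ_j (I−A)_1j·C_1j = (0.80)(0.472875) + (-0.10)(0.139625) + (-0.40)(0.100750) + (-0.05)(0.130750) = 0.3175
(I − A)⁻¹ = adj(I−A) / det(I−A) ≈
  [   1.4894     0.5248     0.8421     0.3654]
  [   0.4398     1.6406     0.7720     0.7370]
  [   0.3173     0.5929     1.4165     0.3528]
  [   0.4118     0.3724     0.5976     1.5496]
First solve x = (I − A)⁻¹ d = adj(I−A)·d / det(I−A); in particular x_3 = (0.100750·320 + 0.188250·190 + 0.449750·380 + 0.112000·270) / 0.3175 = 269.1525 / 0.3175 ≈ 847.72441.
Intermediate flow from 3 to 3: z_33 = a_33 · x_3 = 0.05 × 269.1525 / 0.3175 = 13.457625 / 0.3175 ≈ 42.386.

z_33 = 42.386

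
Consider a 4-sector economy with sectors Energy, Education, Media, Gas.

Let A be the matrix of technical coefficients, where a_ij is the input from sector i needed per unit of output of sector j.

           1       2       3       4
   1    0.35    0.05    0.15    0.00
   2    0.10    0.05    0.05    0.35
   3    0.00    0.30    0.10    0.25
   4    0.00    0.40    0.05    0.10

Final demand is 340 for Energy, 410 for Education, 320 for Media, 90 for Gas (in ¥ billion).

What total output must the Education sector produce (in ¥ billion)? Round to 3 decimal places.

x_2 = 717.008

I − A =
  [   0.65    -0.05    -0.15     0.00]
  [  -0.10     0.95    -0.05    -0.35]
  [   0.00    -0.30     0.90    -0.25]
  [   0.00    -0.40    -0.05     0.90]
Compute the cofactors C_ij = (−1)^(i+j)·(3×3 minor ij) of I−A; the adjugate is their transpose:
adj(I−A) = Cᵀ =
  [ 0.607875   0.095375   0.110375   0.067750]
  [ 0.079750   0.518375   0.054125   0.216625]
  [ 0.037000   0.240500   0.460250   0.221375]
  [ 0.037500   0.243750   0.049625   0.537000]
det(I−A) = Σ_j (I−A)_1j·C_1j = (0.65)(0.607875) + (-0.05)(0.079750) + (-0.15)(0.037000) + (0.00)(0.037500) = 0.38558125
(I − A)⁻¹ = adj(I−A) / det(I−A) ≈
  [   1.5765     0.2474     0.2863     0.1757]
  [   0.2068     1.3444     0.1404     0.5618]
  [   0.0960     0.6237     1.1937     0.5741]
  [   0.0973     0.6322     0.1287     1.3927]
x = (I − A)⁻¹ d = adj(I−A)·d / det(I−A), with det(I−A) = 0.38558125:
  x_1 = (0.607875·340 + 0.095375·410 + 0.110375·320 + 0.067750·90) / 0.38558125 = 287.19875 / 0.38558125 ≈ 744.846
  x_2 = (0.079750·340 + 0.518375·410 + 0.054125·320 + 0.216625·90) / 0.38558125 = 276.465 / 0.38558125 ≈ 717.008
  x_3 = (0.037000·340 + 0.240500·410 + 0.460250·320 + 0.221375·90) / 0.38558125 = 278.38875 / 0.38558125 ≈ 721.998
  x_4 = (0.037500·340 + 0.243750·410 + 0.049625·320 + 0.537000·90) / 0.38558125 = 176.8975 / 0.38558125 ≈ 458.781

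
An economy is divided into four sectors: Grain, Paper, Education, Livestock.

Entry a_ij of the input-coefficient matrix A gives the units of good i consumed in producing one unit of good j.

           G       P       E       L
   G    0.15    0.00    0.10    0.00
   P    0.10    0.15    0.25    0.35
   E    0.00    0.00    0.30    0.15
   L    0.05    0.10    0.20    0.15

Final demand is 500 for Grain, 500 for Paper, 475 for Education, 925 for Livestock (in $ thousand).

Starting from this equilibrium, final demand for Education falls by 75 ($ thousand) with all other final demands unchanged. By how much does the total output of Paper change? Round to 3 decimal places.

I − A =
  [   0.85     0.00    -0.10     0.00]
  [  -0.10     0.85    -0.25    -0.35]
  [   0.00     0.00     0.70    -0.15]
  [  -0.05    -0.10    -0.20     0.85]
Compute the cofactors C_ij = (−1)^(i+j)·(3×3 minor ij) of I−A; the adjugate is their transpose:
adj(I−A) = Cᵀ =
  [ 0.452000   0.001500   0.068750   0.012750]
  [ 0.070625   0.479500   0.250375   0.241625]
  [ 0.007875   0.012750   0.584375   0.108375]
  [ 0.036750   0.059500   0.171000   0.505750]
det(I−A) = Σ_j (I−A)_1j·C_1j = (0.85)(0.452000) + (0.00)(0.070625) + (-0.10)(0.007875) + (0.00)(0.036750) = 0.3834125
(I − A)⁻¹ = adj(I−A) / det(I−A) ≈
  [   1.1789     0.0039     0.1793     0.0333]
  [   0.1842     1.2506     0.6530     0.6302]
  [   0.0205     0.0333     1.5241     0.2827]
  [   0.0958     0.1552     0.4460     1.3191]
Δx = (I − A)⁻¹ Δd with Δd having -75 in the Education component and 0 elsewhere.
So Δx_P = L_PE · (-75), where L_PE = adj(I−A)_PE / det(I−A) = 0.250375 / 0.3834125.
Δx_P = 0.250375 × (-75) / 0.3834125 = -18.778125 / 0.3834125 ≈ -48.976.

Δx_P = -48.976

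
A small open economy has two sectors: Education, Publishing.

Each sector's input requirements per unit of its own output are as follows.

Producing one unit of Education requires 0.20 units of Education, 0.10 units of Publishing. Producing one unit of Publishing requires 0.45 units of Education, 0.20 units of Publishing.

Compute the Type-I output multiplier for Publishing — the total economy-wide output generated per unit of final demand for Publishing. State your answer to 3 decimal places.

m_P = 2.101

I − A =
  [   0.80    -0.45]
  [  -0.10     0.80]
det(I−A) = (0.80)(0.80) − (-0.45)(-0.10) = 0.5950
adj(I−A) = [[0.80, 0.45], [0.10, 0.80]]
(I − A)⁻¹ = adj(I−A) / det(I−A) ≈
  [   1.3445     0.7563]
  [   0.1681     1.3445]
The output multiplier for sector j is the column-j sum of the Leontief inverse (I − A)⁻¹ = adj(I−A) / det(I−A).
Column P of adj(I−A): (0.45, 0.80); det(I−A) = 0.5950.
m_P = (0.45 + 0.80) / 0.5950 = 1.25 / 0.5950 ≈ 2.101.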